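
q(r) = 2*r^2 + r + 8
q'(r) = 4*r + 1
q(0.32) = 8.52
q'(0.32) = 2.28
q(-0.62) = 8.15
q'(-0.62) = -1.48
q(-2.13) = 14.94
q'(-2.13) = -7.52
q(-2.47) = 17.73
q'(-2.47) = -8.88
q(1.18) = 11.96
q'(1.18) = 5.72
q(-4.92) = 51.49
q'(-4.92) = -18.68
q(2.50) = 23.00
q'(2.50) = 11.00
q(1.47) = 13.79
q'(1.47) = 6.88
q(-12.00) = 284.00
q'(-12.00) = -47.00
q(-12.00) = 284.00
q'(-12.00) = -47.00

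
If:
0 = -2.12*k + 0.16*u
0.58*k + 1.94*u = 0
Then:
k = 0.00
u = 0.00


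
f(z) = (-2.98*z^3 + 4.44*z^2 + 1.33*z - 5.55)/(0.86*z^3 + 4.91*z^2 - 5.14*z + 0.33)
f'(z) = (-8.94*z^2 + 8.88*z + 1.33)/(0.86*z^3 + 4.91*z^2 - 5.14*z + 0.33) + (-2.58*z^2 - 9.82*z + 5.14)*(-2.98*z^3 + 4.44*z^2 + 1.33*z - 5.55)/(0.86*z^3 + 4.91*z^2 - 5.14*z + 0.33)^2 = (8.88178419700125e-16*z^5 - 18.4502*z^4 + 28.3468*z^3 - 17.9831*z^2 + 57.4314*z - 28.0881)/(0.7396*z^6 + 8.4452*z^5 + 15.2673*z^4 - 49.9072*z^3 + 29.6602*z^2 - 3.3924*z + 0.1089)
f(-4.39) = 7.29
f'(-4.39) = -4.93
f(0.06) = -138.23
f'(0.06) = -15862.18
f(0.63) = 4.96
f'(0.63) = 9.27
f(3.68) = -0.98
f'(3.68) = -0.25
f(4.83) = -1.24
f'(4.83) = -0.20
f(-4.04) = 5.80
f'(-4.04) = -3.70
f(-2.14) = 1.62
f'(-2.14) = -1.39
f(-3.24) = 3.52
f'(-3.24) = -2.20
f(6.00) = -1.45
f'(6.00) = -0.16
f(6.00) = -1.45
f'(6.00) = -0.16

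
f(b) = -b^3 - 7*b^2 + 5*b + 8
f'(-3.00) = 20.00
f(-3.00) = -43.00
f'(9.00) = -364.00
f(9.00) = -1243.00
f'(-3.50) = 17.25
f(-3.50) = -52.38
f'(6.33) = -203.83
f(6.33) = -494.47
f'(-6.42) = -28.77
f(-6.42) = -48.01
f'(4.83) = -132.61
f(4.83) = -243.83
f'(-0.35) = 9.53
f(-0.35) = 5.44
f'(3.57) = -83.21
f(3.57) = -108.86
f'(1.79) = -29.67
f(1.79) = -11.21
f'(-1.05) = 16.39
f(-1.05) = -3.81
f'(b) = -3*b^2 - 14*b + 5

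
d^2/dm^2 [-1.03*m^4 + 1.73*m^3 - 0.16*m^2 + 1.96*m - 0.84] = -12.36*m^2 + 10.38*m - 0.32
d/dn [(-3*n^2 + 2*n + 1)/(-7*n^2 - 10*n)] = 2*(22*n^2 + 7*n + 5)/(n^2*(49*n^2 + 140*n + 100))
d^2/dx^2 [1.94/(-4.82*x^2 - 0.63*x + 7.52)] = (90.141712*x^2 + 11.782008*x - 1.94*(9.64*x + 0.63)*(19.28*x + 1.26) - 140.636032)/(4.82*x^2 + 0.63*x - 7.52)^3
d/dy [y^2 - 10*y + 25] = 2*y - 10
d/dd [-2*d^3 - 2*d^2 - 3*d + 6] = -6*d^2 - 4*d - 3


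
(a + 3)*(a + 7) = a^2 + 10*a + 21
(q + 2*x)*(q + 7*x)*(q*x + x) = q^3*x + 9*q^2*x^2 + q^2*x + 14*q*x^3 + 9*q*x^2 + 14*x^3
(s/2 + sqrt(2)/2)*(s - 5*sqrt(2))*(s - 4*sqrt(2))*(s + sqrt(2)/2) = s^4/2 - 15*sqrt(2)*s^3/4 + 7*s^2 + 51*sqrt(2)*s/2 + 20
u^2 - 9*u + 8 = (u - 8)*(u - 1)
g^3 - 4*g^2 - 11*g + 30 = (g - 5)*(g - 2)*(g + 3)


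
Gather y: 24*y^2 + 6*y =24*y^2 + 6*y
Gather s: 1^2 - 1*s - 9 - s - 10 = -2*s - 18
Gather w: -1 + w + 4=w + 3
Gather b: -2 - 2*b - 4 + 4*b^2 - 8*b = 4*b^2 - 10*b - 6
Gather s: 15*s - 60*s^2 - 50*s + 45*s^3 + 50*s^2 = 45*s^3 - 10*s^2 - 35*s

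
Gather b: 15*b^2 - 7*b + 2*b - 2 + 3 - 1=15*b^2 - 5*b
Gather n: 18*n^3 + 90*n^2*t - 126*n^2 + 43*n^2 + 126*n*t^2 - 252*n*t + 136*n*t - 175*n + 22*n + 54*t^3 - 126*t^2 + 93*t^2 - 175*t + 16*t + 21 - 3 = 18*n^3 + n^2*(90*t - 83) + n*(126*t^2 - 116*t - 153) + 54*t^3 - 33*t^2 - 159*t + 18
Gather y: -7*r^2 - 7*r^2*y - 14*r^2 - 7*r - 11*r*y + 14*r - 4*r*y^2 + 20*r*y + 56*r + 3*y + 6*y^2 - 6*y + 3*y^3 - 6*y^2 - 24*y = -21*r^2 - 4*r*y^2 + 63*r + 3*y^3 + y*(-7*r^2 + 9*r - 27)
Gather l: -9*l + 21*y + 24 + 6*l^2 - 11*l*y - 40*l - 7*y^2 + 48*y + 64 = 6*l^2 + l*(-11*y - 49) - 7*y^2 + 69*y + 88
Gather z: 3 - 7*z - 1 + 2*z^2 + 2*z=2*z^2 - 5*z + 2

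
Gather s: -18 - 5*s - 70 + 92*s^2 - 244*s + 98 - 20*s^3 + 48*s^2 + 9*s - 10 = -20*s^3 + 140*s^2 - 240*s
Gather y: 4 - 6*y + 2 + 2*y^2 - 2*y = 2*y^2 - 8*y + 6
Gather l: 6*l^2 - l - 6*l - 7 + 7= 6*l^2 - 7*l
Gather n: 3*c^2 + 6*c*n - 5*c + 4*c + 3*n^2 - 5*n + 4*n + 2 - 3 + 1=3*c^2 - c + 3*n^2 + n*(6*c - 1)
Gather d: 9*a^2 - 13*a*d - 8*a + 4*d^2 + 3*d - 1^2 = 9*a^2 - 8*a + 4*d^2 + d*(3 - 13*a) - 1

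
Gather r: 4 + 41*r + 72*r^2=72*r^2 + 41*r + 4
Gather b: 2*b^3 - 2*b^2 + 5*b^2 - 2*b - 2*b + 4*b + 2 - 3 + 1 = 2*b^3 + 3*b^2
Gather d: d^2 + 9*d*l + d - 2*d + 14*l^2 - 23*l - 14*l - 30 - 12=d^2 + d*(9*l - 1) + 14*l^2 - 37*l - 42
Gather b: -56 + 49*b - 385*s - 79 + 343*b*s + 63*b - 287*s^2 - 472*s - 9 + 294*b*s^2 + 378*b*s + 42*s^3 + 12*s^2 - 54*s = b*(294*s^2 + 721*s + 112) + 42*s^3 - 275*s^2 - 911*s - 144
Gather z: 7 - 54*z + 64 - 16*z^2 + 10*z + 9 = -16*z^2 - 44*z + 80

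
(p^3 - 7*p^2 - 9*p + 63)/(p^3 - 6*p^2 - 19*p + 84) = (p + 3)/(p + 4)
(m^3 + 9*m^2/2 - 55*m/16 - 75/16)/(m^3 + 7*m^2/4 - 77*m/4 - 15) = (m - 5/4)/(m - 4)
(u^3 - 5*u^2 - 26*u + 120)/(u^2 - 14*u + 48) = (u^2 + u - 20)/(u - 8)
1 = 1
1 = 1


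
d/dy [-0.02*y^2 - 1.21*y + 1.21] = -0.04*y - 1.21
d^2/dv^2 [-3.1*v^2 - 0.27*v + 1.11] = -6.20000000000000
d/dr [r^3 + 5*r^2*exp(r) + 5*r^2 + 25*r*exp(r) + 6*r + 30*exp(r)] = 5*r^2*exp(r) + 3*r^2 + 35*r*exp(r) + 10*r + 55*exp(r) + 6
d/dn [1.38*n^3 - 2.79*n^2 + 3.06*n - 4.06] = 4.14*n^2 - 5.58*n + 3.06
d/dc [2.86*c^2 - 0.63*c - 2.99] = 5.72*c - 0.63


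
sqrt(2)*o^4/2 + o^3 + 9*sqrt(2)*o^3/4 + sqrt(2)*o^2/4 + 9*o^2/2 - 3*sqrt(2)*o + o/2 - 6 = (o - 1)*(o + 3/2)*(o + 4)*(sqrt(2)*o/2 + 1)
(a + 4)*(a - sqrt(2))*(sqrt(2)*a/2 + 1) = sqrt(2)*a^3/2 + 2*sqrt(2)*a^2 - sqrt(2)*a - 4*sqrt(2)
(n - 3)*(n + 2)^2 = n^3 + n^2 - 8*n - 12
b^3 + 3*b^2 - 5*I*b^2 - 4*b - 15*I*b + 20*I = (b - 1)*(b + 4)*(b - 5*I)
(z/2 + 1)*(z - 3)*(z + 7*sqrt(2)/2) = z^3/2 - z^2/2 + 7*sqrt(2)*z^2/4 - 3*z - 7*sqrt(2)*z/4 - 21*sqrt(2)/2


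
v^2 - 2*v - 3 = (v - 3)*(v + 1)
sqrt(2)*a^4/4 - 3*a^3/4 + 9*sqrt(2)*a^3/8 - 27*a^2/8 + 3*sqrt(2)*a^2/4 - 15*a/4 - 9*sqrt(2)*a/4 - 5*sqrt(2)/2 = (a/2 + 1)*(a + 5/2)*(a - 2*sqrt(2))*(sqrt(2)*a/2 + 1/2)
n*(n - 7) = n^2 - 7*n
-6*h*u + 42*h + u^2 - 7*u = (-6*h + u)*(u - 7)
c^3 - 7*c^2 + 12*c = c*(c - 4)*(c - 3)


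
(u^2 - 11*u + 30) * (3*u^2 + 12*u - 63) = 3*u^4 - 21*u^3 - 105*u^2 + 1053*u - 1890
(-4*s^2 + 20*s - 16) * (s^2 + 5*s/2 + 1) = -4*s^4 + 10*s^3 + 30*s^2 - 20*s - 16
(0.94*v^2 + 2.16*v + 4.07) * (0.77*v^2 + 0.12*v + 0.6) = 0.7238*v^4 + 1.776*v^3 + 3.9571*v^2 + 1.7844*v + 2.442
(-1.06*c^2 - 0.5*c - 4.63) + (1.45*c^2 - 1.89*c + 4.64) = 0.39*c^2 - 2.39*c + 0.00999999999999979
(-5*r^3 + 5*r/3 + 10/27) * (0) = 0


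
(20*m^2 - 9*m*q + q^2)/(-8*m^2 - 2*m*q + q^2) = (-5*m + q)/(2*m + q)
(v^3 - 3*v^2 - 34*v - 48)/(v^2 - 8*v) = v + 5 + 6/v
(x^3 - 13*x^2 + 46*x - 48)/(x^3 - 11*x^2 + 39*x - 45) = (x^2 - 10*x + 16)/(x^2 - 8*x + 15)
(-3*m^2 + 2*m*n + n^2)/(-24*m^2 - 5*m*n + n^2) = (m - n)/(8*m - n)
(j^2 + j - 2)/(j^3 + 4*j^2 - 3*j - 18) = (j^2 + j - 2)/(j^3 + 4*j^2 - 3*j - 18)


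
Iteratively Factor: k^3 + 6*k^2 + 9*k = (k + 3)*(k^2 + 3*k) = (k + 3)^2*(k)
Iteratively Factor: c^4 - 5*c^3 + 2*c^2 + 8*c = (c + 1)*(c^3 - 6*c^2 + 8*c) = (c - 2)*(c + 1)*(c^2 - 4*c) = (c - 4)*(c - 2)*(c + 1)*(c)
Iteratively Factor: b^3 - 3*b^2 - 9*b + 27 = (b - 3)*(b^2 - 9) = (b - 3)^2*(b + 3)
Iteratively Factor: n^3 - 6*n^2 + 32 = (n - 4)*(n^2 - 2*n - 8) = (n - 4)^2*(n + 2)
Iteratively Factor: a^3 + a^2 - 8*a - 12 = (a - 3)*(a^2 + 4*a + 4) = (a - 3)*(a + 2)*(a + 2)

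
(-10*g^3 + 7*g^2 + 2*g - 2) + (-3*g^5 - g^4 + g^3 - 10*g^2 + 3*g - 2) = -3*g^5 - g^4 - 9*g^3 - 3*g^2 + 5*g - 4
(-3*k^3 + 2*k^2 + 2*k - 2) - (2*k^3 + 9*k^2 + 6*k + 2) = -5*k^3 - 7*k^2 - 4*k - 4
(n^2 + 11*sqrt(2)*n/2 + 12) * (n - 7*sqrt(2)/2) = n^3 + 2*sqrt(2)*n^2 - 53*n/2 - 42*sqrt(2)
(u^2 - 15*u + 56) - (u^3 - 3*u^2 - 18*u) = -u^3 + 4*u^2 + 3*u + 56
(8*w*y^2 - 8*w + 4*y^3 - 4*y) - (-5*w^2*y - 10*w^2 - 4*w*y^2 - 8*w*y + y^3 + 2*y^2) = 5*w^2*y + 10*w^2 + 12*w*y^2 + 8*w*y - 8*w + 3*y^3 - 2*y^2 - 4*y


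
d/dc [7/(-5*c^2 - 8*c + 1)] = 14*(5*c + 4)/(5*c^2 + 8*c - 1)^2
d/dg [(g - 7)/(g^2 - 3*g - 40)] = (g^2 - 3*g - (g - 7)*(2*g - 3) - 40)/(-g^2 + 3*g + 40)^2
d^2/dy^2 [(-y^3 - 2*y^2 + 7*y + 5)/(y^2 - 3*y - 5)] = 2*(-13*y^3 - 60*y^2 - 15*y - 85)/(y^6 - 9*y^5 + 12*y^4 + 63*y^3 - 60*y^2 - 225*y - 125)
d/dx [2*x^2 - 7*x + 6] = 4*x - 7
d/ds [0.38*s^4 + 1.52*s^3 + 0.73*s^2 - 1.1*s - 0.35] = 1.52*s^3 + 4.56*s^2 + 1.46*s - 1.1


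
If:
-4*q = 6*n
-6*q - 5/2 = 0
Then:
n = 5/18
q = -5/12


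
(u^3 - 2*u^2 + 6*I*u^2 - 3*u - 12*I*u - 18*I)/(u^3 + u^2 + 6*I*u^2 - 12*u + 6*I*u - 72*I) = (u + 1)/(u + 4)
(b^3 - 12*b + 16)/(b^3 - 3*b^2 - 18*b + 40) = (b - 2)/(b - 5)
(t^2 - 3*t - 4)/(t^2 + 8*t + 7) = (t - 4)/(t + 7)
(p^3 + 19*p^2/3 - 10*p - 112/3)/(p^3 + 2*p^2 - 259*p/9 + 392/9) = 3*(p + 2)/(3*p - 7)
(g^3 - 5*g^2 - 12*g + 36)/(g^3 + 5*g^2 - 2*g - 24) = (g - 6)/(g + 4)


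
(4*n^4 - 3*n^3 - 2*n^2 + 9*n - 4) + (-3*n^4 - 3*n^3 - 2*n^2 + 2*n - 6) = n^4 - 6*n^3 - 4*n^2 + 11*n - 10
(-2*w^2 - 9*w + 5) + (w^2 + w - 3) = -w^2 - 8*w + 2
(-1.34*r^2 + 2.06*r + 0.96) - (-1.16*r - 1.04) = -1.34*r^2 + 3.22*r + 2.0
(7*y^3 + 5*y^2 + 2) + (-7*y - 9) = 7*y^3 + 5*y^2 - 7*y - 7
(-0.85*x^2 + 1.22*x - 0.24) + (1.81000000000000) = -0.85*x^2 + 1.22*x + 1.57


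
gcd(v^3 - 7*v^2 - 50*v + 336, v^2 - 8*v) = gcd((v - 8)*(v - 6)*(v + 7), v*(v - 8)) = v - 8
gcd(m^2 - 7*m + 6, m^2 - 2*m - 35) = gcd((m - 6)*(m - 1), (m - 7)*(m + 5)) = 1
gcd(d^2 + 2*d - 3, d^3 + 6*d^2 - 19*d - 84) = d + 3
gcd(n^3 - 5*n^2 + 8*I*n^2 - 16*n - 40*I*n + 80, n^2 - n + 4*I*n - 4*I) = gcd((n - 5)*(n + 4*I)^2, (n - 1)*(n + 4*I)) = n + 4*I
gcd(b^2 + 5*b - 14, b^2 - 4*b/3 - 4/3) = b - 2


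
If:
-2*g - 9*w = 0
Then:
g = -9*w/2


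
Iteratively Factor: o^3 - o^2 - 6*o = (o)*(o^2 - o - 6) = o*(o + 2)*(o - 3)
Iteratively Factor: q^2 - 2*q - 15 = (q - 5)*(q + 3)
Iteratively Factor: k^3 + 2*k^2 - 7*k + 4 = (k - 1)*(k^2 + 3*k - 4) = (k - 1)*(k + 4)*(k - 1)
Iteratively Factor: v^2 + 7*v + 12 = (v + 3)*(v + 4)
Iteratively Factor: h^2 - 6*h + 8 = (h - 2)*(h - 4)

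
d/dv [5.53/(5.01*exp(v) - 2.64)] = -27.7053*exp(v)/(5.01*exp(v) - 2.64)^2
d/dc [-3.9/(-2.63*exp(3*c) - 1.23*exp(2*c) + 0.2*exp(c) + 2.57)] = (-30.771*exp(2*c) - 9.594*exp(c) + 0.78)*exp(c)/(2.63*exp(3*c) + 1.23*exp(2*c) - 0.2*exp(c) - 2.57)^2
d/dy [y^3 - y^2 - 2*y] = 3*y^2 - 2*y - 2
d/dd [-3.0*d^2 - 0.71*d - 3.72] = -6.0*d - 0.71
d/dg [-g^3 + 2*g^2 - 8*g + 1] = -3*g^2 + 4*g - 8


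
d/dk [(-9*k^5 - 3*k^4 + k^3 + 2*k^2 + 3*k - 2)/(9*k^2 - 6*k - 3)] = (-81*k^6 + 54*k^5 + 66*k^4 + 8*k^3 - 16*k^2 + 8*k - 7)/(3*(9*k^4 - 12*k^3 - 2*k^2 + 4*k + 1))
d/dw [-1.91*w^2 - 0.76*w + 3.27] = -3.82*w - 0.76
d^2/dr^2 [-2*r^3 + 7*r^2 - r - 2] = 14 - 12*r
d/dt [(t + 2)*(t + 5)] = 2*t + 7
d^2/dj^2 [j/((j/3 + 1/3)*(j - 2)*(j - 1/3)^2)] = 108*(27*j^5 - 42*j^4 - 10*j^3 + 9*j^2 + 33*j + 11)/(81*j^10 - 351*j^9 + 135*j^8 + 1041*j^7 - 827*j^6 - 993*j^5 + 837*j^4 + 155*j^3 - 282*j^2 + 84*j - 8)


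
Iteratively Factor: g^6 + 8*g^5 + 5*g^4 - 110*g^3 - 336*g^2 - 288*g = (g + 4)*(g^5 + 4*g^4 - 11*g^3 - 66*g^2 - 72*g) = (g + 3)*(g + 4)*(g^4 + g^3 - 14*g^2 - 24*g) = (g + 3)^2*(g + 4)*(g^3 - 2*g^2 - 8*g) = (g - 4)*(g + 3)^2*(g + 4)*(g^2 + 2*g) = (g - 4)*(g + 2)*(g + 3)^2*(g + 4)*(g)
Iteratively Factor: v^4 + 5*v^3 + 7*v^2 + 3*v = (v + 1)*(v^3 + 4*v^2 + 3*v) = v*(v + 1)*(v^2 + 4*v + 3) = v*(v + 1)*(v + 3)*(v + 1)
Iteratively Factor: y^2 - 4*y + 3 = (y - 1)*(y - 3)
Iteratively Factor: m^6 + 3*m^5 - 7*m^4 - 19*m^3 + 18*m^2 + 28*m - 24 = (m + 2)*(m^5 + m^4 - 9*m^3 - m^2 + 20*m - 12) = (m + 2)^2*(m^4 - m^3 - 7*m^2 + 13*m - 6) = (m - 2)*(m + 2)^2*(m^3 + m^2 - 5*m + 3) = (m - 2)*(m + 2)^2*(m + 3)*(m^2 - 2*m + 1) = (m - 2)*(m - 1)*(m + 2)^2*(m + 3)*(m - 1)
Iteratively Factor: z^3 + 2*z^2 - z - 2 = (z + 2)*(z^2 - 1) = (z - 1)*(z + 2)*(z + 1)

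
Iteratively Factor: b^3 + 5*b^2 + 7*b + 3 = (b + 1)*(b^2 + 4*b + 3) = (b + 1)^2*(b + 3)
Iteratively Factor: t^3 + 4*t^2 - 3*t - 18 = (t + 3)*(t^2 + t - 6) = (t + 3)^2*(t - 2)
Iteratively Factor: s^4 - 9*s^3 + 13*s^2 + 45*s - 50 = (s + 2)*(s^3 - 11*s^2 + 35*s - 25) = (s - 5)*(s + 2)*(s^2 - 6*s + 5) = (s - 5)^2*(s + 2)*(s - 1)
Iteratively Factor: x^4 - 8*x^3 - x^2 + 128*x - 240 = (x + 4)*(x^3 - 12*x^2 + 47*x - 60) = (x - 4)*(x + 4)*(x^2 - 8*x + 15) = (x - 4)*(x - 3)*(x + 4)*(x - 5)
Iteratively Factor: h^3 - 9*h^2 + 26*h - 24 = (h - 2)*(h^2 - 7*h + 12) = (h - 3)*(h - 2)*(h - 4)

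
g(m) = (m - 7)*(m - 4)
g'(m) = 2*m - 11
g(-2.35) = 59.37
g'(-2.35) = -15.70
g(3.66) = 1.14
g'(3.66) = -3.68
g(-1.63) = 48.59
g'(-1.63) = -14.26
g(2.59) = 6.22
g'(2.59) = -5.82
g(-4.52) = 98.15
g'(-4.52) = -20.04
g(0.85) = 19.37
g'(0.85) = -9.30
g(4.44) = -1.13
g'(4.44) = -2.12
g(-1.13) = 41.71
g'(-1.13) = -13.26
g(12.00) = 40.00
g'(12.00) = 13.00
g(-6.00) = 130.00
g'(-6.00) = -23.00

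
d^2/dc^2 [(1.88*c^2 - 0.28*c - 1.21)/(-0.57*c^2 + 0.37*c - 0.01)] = (-0.61104*c^3 + 2.42307*c^2 - 1.54071*c + 0.3192)/(0.185193*c^6 - 0.360639*c^5 + 0.243846*c^4 - 0.063307*c^3 + 0.004278*c^2 - 0.000111*c + 1.0e-6)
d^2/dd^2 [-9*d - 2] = 0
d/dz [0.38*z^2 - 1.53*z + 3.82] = 0.76*z - 1.53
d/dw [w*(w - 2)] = 2*w - 2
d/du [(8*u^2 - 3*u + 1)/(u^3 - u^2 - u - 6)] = ((3 - 16*u)*(-u^3 + u^2 + u + 6) + (-3*u^2 + 2*u + 1)*(8*u^2 - 3*u + 1))/(-u^3 + u^2 + u + 6)^2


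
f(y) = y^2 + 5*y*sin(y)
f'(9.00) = -20.94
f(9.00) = 99.55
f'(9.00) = -20.94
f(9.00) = 99.55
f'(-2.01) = -4.27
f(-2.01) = 13.14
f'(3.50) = -11.14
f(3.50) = 6.11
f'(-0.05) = -0.60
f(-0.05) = 0.01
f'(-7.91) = -18.60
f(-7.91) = 102.06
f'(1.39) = 8.95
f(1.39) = 8.77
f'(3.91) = -9.71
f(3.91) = 1.70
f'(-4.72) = -4.62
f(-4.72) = -1.32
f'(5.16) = 16.98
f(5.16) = 3.37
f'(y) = 5*y*cos(y) + 2*y + 5*sin(y)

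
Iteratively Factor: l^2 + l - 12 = (l + 4)*(l - 3)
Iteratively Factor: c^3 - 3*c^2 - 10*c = (c + 2)*(c^2 - 5*c) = c*(c + 2)*(c - 5)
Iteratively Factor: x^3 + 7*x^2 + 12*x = (x + 4)*(x^2 + 3*x) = (x + 3)*(x + 4)*(x)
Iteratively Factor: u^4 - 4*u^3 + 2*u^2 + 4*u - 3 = (u - 1)*(u^3 - 3*u^2 - u + 3) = (u - 3)*(u - 1)*(u^2 - 1) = (u - 3)*(u - 1)^2*(u + 1)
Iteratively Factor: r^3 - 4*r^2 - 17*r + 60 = (r - 3)*(r^2 - r - 20) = (r - 5)*(r - 3)*(r + 4)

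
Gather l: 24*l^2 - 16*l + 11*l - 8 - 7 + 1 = 24*l^2 - 5*l - 14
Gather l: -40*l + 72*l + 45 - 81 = 32*l - 36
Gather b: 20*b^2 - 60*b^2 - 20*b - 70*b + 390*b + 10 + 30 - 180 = -40*b^2 + 300*b - 140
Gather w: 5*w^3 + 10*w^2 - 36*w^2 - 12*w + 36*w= 5*w^3 - 26*w^2 + 24*w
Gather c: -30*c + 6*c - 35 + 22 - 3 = -24*c - 16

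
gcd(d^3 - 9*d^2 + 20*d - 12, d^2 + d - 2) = d - 1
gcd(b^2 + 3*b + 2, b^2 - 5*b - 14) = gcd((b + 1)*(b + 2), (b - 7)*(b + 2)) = b + 2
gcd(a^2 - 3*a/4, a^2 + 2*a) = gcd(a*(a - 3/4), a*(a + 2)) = a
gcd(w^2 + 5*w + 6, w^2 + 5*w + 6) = w^2 + 5*w + 6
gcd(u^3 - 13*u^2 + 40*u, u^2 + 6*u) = u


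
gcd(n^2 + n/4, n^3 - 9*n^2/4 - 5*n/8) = n^2 + n/4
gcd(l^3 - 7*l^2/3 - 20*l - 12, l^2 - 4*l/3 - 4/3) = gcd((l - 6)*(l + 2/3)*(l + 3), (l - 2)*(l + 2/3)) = l + 2/3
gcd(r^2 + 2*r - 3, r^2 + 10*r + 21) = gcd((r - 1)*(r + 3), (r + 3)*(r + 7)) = r + 3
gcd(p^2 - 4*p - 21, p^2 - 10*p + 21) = p - 7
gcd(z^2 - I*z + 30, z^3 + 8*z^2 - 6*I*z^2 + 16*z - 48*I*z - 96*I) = z - 6*I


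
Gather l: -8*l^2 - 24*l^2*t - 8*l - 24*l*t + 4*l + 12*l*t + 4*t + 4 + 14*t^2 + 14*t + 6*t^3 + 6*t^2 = l^2*(-24*t - 8) + l*(-12*t - 4) + 6*t^3 + 20*t^2 + 18*t + 4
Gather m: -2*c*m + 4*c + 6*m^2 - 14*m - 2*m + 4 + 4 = 4*c + 6*m^2 + m*(-2*c - 16) + 8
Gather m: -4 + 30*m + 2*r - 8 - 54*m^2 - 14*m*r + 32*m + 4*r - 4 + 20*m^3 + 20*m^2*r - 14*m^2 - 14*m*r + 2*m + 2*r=20*m^3 + m^2*(20*r - 68) + m*(64 - 28*r) + 8*r - 16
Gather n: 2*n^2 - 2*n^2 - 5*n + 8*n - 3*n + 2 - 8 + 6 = 0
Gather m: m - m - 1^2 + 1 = 0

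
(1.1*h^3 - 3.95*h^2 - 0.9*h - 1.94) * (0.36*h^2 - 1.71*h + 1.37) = 0.396*h^5 - 3.303*h^4 + 7.9375*h^3 - 4.5709*h^2 + 2.0844*h - 2.6578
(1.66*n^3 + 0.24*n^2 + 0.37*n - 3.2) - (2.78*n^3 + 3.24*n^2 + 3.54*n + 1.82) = -1.12*n^3 - 3.0*n^2 - 3.17*n - 5.02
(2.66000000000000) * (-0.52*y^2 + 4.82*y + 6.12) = -1.3832*y^2 + 12.8212*y + 16.2792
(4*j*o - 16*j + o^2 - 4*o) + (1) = 4*j*o - 16*j + o^2 - 4*o + 1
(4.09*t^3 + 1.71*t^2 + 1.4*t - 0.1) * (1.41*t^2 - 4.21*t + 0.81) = 5.7669*t^5 - 14.8078*t^4 - 1.9122*t^3 - 4.6499*t^2 + 1.555*t - 0.081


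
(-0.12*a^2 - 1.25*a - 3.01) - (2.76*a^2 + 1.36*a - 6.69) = -2.88*a^2 - 2.61*a + 3.68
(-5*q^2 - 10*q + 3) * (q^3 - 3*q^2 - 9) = -5*q^5 + 5*q^4 + 33*q^3 + 36*q^2 + 90*q - 27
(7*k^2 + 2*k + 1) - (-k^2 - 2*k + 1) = 8*k^2 + 4*k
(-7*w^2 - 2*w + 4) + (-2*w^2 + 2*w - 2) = 2 - 9*w^2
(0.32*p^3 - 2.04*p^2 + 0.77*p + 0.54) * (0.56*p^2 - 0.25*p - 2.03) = 0.1792*p^5 - 1.2224*p^4 + 0.2916*p^3 + 4.2511*p^2 - 1.6981*p - 1.0962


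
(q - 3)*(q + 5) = q^2 + 2*q - 15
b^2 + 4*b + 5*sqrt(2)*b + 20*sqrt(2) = (b + 4)*(b + 5*sqrt(2))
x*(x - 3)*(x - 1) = x^3 - 4*x^2 + 3*x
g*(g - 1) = g^2 - g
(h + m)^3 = h^3 + 3*h^2*m + 3*h*m^2 + m^3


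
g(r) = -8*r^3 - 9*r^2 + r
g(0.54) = -3.34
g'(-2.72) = -127.60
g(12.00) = -15108.00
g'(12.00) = -3671.00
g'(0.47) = -12.76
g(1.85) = -79.61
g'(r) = -24*r^2 - 18*r + 1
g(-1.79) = 15.26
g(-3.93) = 342.65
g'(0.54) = -15.72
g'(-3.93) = -298.94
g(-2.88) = 113.57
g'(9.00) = -2105.00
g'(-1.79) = -43.68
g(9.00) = -6552.00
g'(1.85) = -114.44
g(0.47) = -2.35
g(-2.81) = 103.63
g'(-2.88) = -146.23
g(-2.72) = 91.68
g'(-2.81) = -137.93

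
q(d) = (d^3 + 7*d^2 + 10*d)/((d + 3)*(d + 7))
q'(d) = (3*d^2 + 14*d + 10)/((d + 3)*(d + 7)) - (d^3 + 7*d^2 + 10*d)/((d + 3)*(d + 7)^2) - (d^3 + 7*d^2 + 10*d)/((d + 3)^2*(d + 7)) = (d^4 + 20*d^3 + 123*d^2 + 294*d + 210)/(d^4 + 20*d^3 + 142*d^2 + 420*d + 441)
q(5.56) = 4.13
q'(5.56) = 0.87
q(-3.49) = -4.57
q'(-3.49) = -6.67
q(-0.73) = -0.28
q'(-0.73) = 0.26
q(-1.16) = -0.35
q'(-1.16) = 0.04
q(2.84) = 1.88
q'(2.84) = 0.78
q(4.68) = 3.37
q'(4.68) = 0.85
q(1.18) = 0.68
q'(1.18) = 0.65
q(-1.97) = -0.03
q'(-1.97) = -1.11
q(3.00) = 2.00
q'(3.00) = 0.78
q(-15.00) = -20.31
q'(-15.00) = 0.72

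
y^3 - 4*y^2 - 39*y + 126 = (y - 7)*(y - 3)*(y + 6)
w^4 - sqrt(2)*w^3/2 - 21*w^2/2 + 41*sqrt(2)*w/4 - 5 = (w - 2*sqrt(2))*(w - sqrt(2)/2)^2*(w + 5*sqrt(2)/2)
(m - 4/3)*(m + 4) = m^2 + 8*m/3 - 16/3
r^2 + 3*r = r*(r + 3)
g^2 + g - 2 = (g - 1)*(g + 2)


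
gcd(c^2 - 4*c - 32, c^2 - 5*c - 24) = c - 8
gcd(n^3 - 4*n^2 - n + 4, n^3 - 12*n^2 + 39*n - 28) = n^2 - 5*n + 4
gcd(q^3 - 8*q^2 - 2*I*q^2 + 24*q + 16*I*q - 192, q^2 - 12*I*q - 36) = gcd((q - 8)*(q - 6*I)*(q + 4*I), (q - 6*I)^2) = q - 6*I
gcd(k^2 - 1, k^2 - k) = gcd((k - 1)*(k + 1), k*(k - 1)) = k - 1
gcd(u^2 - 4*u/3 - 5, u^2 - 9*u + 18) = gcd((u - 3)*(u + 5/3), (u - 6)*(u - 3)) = u - 3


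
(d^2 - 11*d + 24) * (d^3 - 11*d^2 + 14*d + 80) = d^5 - 22*d^4 + 159*d^3 - 338*d^2 - 544*d + 1920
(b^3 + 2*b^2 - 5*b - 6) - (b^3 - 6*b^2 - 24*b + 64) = 8*b^2 + 19*b - 70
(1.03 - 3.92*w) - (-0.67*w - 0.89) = 1.92 - 3.25*w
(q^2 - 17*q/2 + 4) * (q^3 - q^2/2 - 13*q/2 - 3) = q^5 - 9*q^4 + 7*q^3/4 + 201*q^2/4 - q/2 - 12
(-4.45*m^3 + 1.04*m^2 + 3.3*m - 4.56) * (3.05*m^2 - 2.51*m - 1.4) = -13.5725*m^5 + 14.3415*m^4 + 13.6846*m^3 - 23.647*m^2 + 6.8256*m + 6.384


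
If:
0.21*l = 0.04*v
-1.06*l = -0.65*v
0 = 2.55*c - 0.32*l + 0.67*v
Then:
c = 0.00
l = 0.00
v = 0.00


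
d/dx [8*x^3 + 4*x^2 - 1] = 8*x*(3*x + 1)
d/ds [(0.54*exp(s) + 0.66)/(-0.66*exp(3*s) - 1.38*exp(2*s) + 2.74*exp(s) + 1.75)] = (0.7128*exp(3*s) + 2.052*exp(2*s) + 1.8216*exp(s) - 0.8634)*exp(s)/(0.4356*exp(6*s) + 1.8216*exp(5*s) - 1.7124*exp(4*s) - 9.8724*exp(3*s) + 2.6776*exp(2*s) + 9.59*exp(s) + 3.0625)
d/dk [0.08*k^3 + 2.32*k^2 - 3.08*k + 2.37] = 0.24*k^2 + 4.64*k - 3.08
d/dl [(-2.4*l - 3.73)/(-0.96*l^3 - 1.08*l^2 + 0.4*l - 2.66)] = (-4.608*l^3 - 13.3344*l^2 - 8.0568*l + 7.876)/(0.9216*l^6 + 2.0736*l^5 + 0.3984*l^4 + 4.2432*l^3 + 5.9056*l^2 - 2.128*l + 7.0756)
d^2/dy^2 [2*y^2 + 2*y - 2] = 4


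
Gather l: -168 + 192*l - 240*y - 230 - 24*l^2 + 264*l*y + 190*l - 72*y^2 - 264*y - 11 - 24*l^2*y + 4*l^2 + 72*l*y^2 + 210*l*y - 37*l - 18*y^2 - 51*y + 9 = l^2*(-24*y - 20) + l*(72*y^2 + 474*y + 345) - 90*y^2 - 555*y - 400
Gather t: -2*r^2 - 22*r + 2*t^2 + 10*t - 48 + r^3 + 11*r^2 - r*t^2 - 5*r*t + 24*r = r^3 + 9*r^2 + 2*r + t^2*(2 - r) + t*(10 - 5*r) - 48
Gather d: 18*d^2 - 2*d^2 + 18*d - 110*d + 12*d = 16*d^2 - 80*d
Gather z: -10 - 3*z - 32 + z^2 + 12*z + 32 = z^2 + 9*z - 10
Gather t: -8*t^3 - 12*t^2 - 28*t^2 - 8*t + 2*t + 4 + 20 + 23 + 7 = -8*t^3 - 40*t^2 - 6*t + 54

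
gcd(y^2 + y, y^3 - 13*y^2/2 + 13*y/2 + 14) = y + 1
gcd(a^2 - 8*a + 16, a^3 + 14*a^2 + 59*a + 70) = 1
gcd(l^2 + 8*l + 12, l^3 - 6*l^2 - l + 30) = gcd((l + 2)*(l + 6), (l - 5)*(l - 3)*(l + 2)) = l + 2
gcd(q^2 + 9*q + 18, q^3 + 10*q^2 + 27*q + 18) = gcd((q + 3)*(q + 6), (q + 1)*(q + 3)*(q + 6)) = q^2 + 9*q + 18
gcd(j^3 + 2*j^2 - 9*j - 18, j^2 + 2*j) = j + 2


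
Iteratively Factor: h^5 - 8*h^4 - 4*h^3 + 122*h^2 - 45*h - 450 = (h + 3)*(h^4 - 11*h^3 + 29*h^2 + 35*h - 150) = (h - 3)*(h + 3)*(h^3 - 8*h^2 + 5*h + 50) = (h - 5)*(h - 3)*(h + 3)*(h^2 - 3*h - 10) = (h - 5)^2*(h - 3)*(h + 3)*(h + 2)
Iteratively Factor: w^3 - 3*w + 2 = (w - 1)*(w^2 + w - 2) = (w - 1)*(w + 2)*(w - 1)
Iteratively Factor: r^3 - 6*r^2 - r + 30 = (r + 2)*(r^2 - 8*r + 15) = (r - 5)*(r + 2)*(r - 3)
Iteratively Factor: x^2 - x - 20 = (x + 4)*(x - 5)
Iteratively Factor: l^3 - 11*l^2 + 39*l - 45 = (l - 5)*(l^2 - 6*l + 9) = (l - 5)*(l - 3)*(l - 3)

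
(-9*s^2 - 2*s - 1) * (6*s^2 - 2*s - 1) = -54*s^4 + 6*s^3 + 7*s^2 + 4*s + 1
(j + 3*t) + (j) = 2*j + 3*t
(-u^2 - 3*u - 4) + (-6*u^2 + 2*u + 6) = -7*u^2 - u + 2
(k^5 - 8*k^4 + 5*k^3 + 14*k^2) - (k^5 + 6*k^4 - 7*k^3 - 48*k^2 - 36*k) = -14*k^4 + 12*k^3 + 62*k^2 + 36*k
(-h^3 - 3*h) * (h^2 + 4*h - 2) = -h^5 - 4*h^4 - h^3 - 12*h^2 + 6*h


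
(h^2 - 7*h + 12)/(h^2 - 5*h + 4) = (h - 3)/(h - 1)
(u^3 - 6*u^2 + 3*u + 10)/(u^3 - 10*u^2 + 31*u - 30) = (u + 1)/(u - 3)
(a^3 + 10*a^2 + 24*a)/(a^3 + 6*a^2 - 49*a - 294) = a*(a + 4)/(a^2 - 49)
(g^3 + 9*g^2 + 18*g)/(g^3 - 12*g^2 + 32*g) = (g^2 + 9*g + 18)/(g^2 - 12*g + 32)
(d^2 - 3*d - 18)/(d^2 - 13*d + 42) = (d + 3)/(d - 7)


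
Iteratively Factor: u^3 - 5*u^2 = (u)*(u^2 - 5*u) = u^2*(u - 5)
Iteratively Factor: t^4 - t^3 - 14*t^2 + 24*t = (t - 3)*(t^3 + 2*t^2 - 8*t) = t*(t - 3)*(t^2 + 2*t - 8) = t*(t - 3)*(t - 2)*(t + 4)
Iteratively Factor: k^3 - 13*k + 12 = (k + 4)*(k^2 - 4*k + 3) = (k - 1)*(k + 4)*(k - 3)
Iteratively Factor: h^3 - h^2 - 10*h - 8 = (h + 1)*(h^2 - 2*h - 8) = (h + 1)*(h + 2)*(h - 4)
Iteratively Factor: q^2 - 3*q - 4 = (q - 4)*(q + 1)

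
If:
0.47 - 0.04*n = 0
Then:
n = 11.75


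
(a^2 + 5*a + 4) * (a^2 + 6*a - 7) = a^4 + 11*a^3 + 27*a^2 - 11*a - 28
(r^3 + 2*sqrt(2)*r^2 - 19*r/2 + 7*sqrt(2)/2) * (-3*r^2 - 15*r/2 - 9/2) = -3*r^5 - 6*sqrt(2)*r^4 - 15*r^4/2 - 15*sqrt(2)*r^3 + 24*r^3 - 39*sqrt(2)*r^2/2 + 285*r^2/4 - 105*sqrt(2)*r/4 + 171*r/4 - 63*sqrt(2)/4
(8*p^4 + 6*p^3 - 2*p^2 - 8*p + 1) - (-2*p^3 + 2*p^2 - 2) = 8*p^4 + 8*p^3 - 4*p^2 - 8*p + 3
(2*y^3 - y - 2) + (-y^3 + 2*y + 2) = y^3 + y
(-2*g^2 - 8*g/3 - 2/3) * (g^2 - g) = -2*g^4 - 2*g^3/3 + 2*g^2 + 2*g/3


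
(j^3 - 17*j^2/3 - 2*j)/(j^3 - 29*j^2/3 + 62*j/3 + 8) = j/(j - 4)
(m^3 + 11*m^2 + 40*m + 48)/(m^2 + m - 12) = (m^2 + 7*m + 12)/(m - 3)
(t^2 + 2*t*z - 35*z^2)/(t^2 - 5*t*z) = (t + 7*z)/t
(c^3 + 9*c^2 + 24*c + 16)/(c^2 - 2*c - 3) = (c^2 + 8*c + 16)/(c - 3)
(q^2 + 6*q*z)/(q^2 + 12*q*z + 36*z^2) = q/(q + 6*z)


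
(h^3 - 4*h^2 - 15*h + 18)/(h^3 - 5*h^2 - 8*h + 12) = (h + 3)/(h + 2)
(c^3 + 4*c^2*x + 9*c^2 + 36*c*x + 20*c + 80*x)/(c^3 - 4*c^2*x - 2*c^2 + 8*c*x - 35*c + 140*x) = (-c^2 - 4*c*x - 4*c - 16*x)/(-c^2 + 4*c*x + 7*c - 28*x)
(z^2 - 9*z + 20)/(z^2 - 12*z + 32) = (z - 5)/(z - 8)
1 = 1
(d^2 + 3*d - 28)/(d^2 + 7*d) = (d - 4)/d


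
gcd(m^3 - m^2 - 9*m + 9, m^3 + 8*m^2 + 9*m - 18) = m^2 + 2*m - 3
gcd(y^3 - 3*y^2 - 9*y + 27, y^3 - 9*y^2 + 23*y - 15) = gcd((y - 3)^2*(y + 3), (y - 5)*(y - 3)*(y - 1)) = y - 3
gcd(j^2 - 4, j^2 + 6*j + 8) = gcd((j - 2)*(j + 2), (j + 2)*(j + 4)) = j + 2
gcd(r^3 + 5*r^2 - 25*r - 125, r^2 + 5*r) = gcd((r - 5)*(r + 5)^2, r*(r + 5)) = r + 5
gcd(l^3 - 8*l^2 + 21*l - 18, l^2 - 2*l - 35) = 1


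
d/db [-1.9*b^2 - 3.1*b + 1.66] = -3.8*b - 3.1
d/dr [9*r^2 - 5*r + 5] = 18*r - 5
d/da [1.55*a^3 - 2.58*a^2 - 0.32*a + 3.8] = 4.65*a^2 - 5.16*a - 0.32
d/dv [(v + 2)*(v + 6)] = 2*v + 8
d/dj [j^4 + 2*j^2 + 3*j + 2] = 4*j^3 + 4*j + 3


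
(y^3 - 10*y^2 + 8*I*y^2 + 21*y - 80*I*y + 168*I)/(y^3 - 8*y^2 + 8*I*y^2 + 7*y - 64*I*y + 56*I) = (y - 3)/(y - 1)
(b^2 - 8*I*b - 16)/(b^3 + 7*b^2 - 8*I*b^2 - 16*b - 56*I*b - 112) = 1/(b + 7)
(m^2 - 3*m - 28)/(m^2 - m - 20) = (m - 7)/(m - 5)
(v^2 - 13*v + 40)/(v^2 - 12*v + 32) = (v - 5)/(v - 4)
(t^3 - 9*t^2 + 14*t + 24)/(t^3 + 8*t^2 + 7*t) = (t^2 - 10*t + 24)/(t*(t + 7))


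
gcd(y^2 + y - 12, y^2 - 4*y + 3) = y - 3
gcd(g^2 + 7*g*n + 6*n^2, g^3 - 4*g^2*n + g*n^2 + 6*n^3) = g + n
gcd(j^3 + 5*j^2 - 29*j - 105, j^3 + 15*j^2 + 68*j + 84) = j + 7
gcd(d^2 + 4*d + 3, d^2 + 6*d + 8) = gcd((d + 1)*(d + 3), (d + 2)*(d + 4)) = 1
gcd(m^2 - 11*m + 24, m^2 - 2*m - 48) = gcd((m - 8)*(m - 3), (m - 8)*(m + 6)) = m - 8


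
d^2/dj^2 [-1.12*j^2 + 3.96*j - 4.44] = -2.24000000000000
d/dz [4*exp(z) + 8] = 4*exp(z)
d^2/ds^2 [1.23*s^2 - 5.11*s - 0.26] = 2.46000000000000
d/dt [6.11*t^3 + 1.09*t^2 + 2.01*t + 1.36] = 18.33*t^2 + 2.18*t + 2.01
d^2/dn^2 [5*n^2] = 10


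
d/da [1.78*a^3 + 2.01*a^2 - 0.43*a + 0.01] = 5.34*a^2 + 4.02*a - 0.43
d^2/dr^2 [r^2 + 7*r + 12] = 2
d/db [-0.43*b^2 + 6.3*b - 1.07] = 6.3 - 0.86*b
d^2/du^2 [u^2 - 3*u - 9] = 2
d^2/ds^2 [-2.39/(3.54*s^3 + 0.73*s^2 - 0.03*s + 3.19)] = ((50.7636*s + 3.4894)*(3.54*s^3 + 0.73*s^2 - 0.03*s + 3.19) - 2.39*(10.62*s^2 + 1.46*s - 0.03)*(21.24*s^2 + 2.92*s - 0.06))/(3.54*s^3 + 0.73*s^2 - 0.03*s + 3.19)^3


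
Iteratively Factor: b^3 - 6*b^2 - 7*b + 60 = (b + 3)*(b^2 - 9*b + 20) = (b - 4)*(b + 3)*(b - 5)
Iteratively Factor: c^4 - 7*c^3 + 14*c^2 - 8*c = (c)*(c^3 - 7*c^2 + 14*c - 8) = c*(c - 1)*(c^2 - 6*c + 8) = c*(c - 2)*(c - 1)*(c - 4)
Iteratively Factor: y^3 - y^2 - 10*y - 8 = (y - 4)*(y^2 + 3*y + 2) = (y - 4)*(y + 1)*(y + 2)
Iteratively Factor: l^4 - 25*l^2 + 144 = (l + 3)*(l^3 - 3*l^2 - 16*l + 48) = (l - 3)*(l + 3)*(l^2 - 16) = (l - 3)*(l + 3)*(l + 4)*(l - 4)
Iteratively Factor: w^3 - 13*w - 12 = (w - 4)*(w^2 + 4*w + 3) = (w - 4)*(w + 1)*(w + 3)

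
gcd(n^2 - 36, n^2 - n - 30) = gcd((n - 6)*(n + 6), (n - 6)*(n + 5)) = n - 6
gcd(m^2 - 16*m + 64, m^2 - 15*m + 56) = m - 8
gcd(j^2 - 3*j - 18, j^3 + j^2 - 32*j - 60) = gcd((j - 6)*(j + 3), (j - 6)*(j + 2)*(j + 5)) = j - 6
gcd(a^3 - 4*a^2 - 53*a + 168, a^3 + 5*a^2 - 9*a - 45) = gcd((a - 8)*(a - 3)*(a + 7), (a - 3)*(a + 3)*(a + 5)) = a - 3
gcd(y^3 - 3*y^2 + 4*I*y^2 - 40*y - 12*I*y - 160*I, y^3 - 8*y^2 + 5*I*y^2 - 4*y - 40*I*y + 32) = y^2 + y*(-8 + 4*I) - 32*I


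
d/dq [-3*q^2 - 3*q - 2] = -6*q - 3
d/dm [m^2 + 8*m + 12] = 2*m + 8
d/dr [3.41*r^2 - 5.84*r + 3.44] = 6.82*r - 5.84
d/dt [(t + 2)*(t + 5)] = 2*t + 7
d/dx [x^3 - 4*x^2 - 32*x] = 3*x^2 - 8*x - 32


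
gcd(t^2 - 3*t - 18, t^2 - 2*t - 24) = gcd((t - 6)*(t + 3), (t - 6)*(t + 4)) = t - 6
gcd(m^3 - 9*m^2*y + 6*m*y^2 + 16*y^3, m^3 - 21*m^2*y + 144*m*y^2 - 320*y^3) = -m + 8*y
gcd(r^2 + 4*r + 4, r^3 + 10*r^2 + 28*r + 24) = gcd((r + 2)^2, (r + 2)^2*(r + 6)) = r^2 + 4*r + 4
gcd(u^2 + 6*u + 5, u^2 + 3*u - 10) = u + 5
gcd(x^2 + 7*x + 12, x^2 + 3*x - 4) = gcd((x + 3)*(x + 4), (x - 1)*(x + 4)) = x + 4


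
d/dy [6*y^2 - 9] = 12*y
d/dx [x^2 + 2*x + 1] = 2*x + 2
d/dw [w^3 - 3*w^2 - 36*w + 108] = 3*w^2 - 6*w - 36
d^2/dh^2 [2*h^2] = 4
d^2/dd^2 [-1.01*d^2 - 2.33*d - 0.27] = -2.02000000000000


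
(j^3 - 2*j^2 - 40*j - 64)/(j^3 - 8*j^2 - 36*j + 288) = (j^2 + 6*j + 8)/(j^2 - 36)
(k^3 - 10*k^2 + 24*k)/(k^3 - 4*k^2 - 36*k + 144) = k/(k + 6)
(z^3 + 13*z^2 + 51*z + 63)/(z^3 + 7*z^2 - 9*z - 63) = (z + 3)/(z - 3)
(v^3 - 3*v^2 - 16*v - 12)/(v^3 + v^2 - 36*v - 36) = (v + 2)/(v + 6)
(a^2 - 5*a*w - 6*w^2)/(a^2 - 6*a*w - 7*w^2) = (-a + 6*w)/(-a + 7*w)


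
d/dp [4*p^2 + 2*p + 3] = 8*p + 2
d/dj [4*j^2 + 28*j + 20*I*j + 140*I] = 8*j + 28 + 20*I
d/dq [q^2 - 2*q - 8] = 2*q - 2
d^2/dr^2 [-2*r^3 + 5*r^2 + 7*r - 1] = 10 - 12*r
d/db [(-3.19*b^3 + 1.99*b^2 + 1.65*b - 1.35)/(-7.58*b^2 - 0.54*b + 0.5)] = (24.1802*b^4 + 3.4452*b^3 + 6.6474*b^2 - 18.476*b + 0.0959999999999998)/(57.4564*b^4 + 8.1864*b^3 - 7.2884*b^2 - 0.54*b + 0.25)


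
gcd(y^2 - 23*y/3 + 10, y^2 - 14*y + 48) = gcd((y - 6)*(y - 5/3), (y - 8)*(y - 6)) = y - 6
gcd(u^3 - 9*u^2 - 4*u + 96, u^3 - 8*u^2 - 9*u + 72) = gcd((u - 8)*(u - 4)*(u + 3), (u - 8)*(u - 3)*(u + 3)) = u^2 - 5*u - 24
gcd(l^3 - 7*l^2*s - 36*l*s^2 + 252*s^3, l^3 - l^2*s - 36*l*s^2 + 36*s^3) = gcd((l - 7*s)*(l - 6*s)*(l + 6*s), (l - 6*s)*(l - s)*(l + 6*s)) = -l^2 + 36*s^2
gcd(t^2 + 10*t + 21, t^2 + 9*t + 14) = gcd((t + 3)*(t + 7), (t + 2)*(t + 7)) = t + 7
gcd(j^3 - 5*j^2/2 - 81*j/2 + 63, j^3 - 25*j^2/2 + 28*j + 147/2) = j - 7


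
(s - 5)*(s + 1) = s^2 - 4*s - 5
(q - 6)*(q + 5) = q^2 - q - 30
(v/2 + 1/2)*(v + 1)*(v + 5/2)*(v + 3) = v^4/2 + 15*v^3/4 + 39*v^2/4 + 41*v/4 + 15/4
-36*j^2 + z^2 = (-6*j + z)*(6*j + z)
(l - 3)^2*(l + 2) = l^3 - 4*l^2 - 3*l + 18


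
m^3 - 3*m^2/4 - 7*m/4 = m*(m - 7/4)*(m + 1)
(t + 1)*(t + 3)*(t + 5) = t^3 + 9*t^2 + 23*t + 15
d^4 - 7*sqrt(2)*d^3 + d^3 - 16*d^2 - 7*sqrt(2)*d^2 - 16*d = d*(d + 1)*(d - 8*sqrt(2))*(d + sqrt(2))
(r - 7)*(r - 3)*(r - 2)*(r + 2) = r^4 - 10*r^3 + 17*r^2 + 40*r - 84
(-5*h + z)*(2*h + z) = -10*h^2 - 3*h*z + z^2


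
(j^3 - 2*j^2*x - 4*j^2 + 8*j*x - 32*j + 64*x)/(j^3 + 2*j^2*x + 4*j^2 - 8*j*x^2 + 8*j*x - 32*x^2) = (j - 8)/(j + 4*x)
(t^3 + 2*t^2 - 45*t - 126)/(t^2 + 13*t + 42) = (t^2 - 4*t - 21)/(t + 7)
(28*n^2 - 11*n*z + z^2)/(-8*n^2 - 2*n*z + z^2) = (-7*n + z)/(2*n + z)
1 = 1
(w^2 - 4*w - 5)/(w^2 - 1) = (w - 5)/(w - 1)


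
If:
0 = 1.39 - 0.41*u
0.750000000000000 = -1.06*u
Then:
No Solution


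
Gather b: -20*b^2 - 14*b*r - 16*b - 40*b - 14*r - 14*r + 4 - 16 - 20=-20*b^2 + b*(-14*r - 56) - 28*r - 32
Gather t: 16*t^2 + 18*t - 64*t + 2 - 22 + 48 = 16*t^2 - 46*t + 28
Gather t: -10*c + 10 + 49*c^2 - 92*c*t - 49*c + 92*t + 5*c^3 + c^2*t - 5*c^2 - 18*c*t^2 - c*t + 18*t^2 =5*c^3 + 44*c^2 - 59*c + t^2*(18 - 18*c) + t*(c^2 - 93*c + 92) + 10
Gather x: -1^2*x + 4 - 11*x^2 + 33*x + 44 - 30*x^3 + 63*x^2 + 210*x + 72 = -30*x^3 + 52*x^2 + 242*x + 120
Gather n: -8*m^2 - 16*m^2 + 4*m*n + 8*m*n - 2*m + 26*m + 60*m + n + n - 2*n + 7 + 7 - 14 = -24*m^2 + 12*m*n + 84*m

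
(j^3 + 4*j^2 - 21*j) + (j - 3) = j^3 + 4*j^2 - 20*j - 3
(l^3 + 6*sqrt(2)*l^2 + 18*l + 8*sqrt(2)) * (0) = 0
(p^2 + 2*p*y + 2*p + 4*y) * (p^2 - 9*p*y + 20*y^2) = p^4 - 7*p^3*y + 2*p^3 + 2*p^2*y^2 - 14*p^2*y + 40*p*y^3 + 4*p*y^2 + 80*y^3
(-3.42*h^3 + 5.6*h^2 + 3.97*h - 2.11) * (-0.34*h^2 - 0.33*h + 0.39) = 1.1628*h^5 - 0.7754*h^4 - 4.5316*h^3 + 1.5913*h^2 + 2.2446*h - 0.8229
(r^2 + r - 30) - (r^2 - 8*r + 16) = 9*r - 46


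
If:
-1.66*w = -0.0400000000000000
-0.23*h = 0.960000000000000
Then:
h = -4.17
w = 0.02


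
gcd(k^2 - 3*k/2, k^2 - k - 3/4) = k - 3/2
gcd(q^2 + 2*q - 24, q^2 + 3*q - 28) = q - 4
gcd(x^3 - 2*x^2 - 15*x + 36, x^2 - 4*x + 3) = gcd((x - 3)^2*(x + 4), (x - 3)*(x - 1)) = x - 3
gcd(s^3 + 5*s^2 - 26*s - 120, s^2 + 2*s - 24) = s + 6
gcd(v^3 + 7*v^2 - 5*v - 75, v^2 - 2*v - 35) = v + 5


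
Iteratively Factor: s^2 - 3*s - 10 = (s + 2)*(s - 5)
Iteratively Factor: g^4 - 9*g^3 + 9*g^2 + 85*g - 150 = (g - 5)*(g^3 - 4*g^2 - 11*g + 30) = (g - 5)*(g - 2)*(g^2 - 2*g - 15) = (g - 5)^2*(g - 2)*(g + 3)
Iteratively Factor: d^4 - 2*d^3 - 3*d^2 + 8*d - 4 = (d - 1)*(d^3 - d^2 - 4*d + 4) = (d - 1)*(d + 2)*(d^2 - 3*d + 2) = (d - 1)^2*(d + 2)*(d - 2)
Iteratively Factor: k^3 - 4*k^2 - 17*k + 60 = (k - 3)*(k^2 - k - 20) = (k - 3)*(k + 4)*(k - 5)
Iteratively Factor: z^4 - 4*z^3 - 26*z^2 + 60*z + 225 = (z + 3)*(z^3 - 7*z^2 - 5*z + 75) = (z + 3)^2*(z^2 - 10*z + 25) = (z - 5)*(z + 3)^2*(z - 5)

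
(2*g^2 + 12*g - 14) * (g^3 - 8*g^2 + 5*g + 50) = 2*g^5 - 4*g^4 - 100*g^3 + 272*g^2 + 530*g - 700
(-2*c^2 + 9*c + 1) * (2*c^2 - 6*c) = -4*c^4 + 30*c^3 - 52*c^2 - 6*c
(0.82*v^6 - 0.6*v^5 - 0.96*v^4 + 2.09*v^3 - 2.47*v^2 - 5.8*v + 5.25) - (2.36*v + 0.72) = 0.82*v^6 - 0.6*v^5 - 0.96*v^4 + 2.09*v^3 - 2.47*v^2 - 8.16*v + 4.53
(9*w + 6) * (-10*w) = -90*w^2 - 60*w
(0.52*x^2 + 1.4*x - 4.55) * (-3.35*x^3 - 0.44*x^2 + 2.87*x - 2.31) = -1.742*x^5 - 4.9188*x^4 + 16.1189*x^3 + 4.8188*x^2 - 16.2925*x + 10.5105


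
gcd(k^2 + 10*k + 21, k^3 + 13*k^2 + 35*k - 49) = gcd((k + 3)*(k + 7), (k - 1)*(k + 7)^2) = k + 7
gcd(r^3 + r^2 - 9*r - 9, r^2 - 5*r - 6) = r + 1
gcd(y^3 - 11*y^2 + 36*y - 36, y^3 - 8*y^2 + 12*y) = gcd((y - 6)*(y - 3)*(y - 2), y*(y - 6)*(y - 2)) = y^2 - 8*y + 12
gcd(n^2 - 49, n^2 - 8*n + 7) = n - 7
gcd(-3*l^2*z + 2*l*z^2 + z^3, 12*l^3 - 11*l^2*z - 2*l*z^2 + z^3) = -3*l^2 + 2*l*z + z^2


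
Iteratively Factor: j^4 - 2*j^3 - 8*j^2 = (j - 4)*(j^3 + 2*j^2) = (j - 4)*(j + 2)*(j^2) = j*(j - 4)*(j + 2)*(j)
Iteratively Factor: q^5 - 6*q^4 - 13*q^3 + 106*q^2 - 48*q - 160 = (q - 5)*(q^4 - q^3 - 18*q^2 + 16*q + 32) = (q - 5)*(q + 4)*(q^3 - 5*q^2 + 2*q + 8) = (q - 5)*(q - 2)*(q + 4)*(q^2 - 3*q - 4) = (q - 5)*(q - 2)*(q + 1)*(q + 4)*(q - 4)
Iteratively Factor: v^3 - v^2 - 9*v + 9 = (v - 3)*(v^2 + 2*v - 3) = (v - 3)*(v - 1)*(v + 3)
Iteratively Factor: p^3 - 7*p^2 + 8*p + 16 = (p - 4)*(p^2 - 3*p - 4) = (p - 4)*(p + 1)*(p - 4)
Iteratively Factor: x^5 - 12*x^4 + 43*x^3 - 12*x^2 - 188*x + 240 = (x - 2)*(x^4 - 10*x^3 + 23*x^2 + 34*x - 120) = (x - 2)*(x + 2)*(x^3 - 12*x^2 + 47*x - 60) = (x - 5)*(x - 2)*(x + 2)*(x^2 - 7*x + 12) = (x - 5)*(x - 3)*(x - 2)*(x + 2)*(x - 4)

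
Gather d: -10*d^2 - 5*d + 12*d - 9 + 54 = -10*d^2 + 7*d + 45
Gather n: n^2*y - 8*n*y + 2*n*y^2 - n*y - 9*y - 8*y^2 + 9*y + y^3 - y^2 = n^2*y + n*(2*y^2 - 9*y) + y^3 - 9*y^2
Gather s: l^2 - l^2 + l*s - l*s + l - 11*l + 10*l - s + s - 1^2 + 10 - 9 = 0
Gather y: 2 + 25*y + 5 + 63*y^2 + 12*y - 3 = 63*y^2 + 37*y + 4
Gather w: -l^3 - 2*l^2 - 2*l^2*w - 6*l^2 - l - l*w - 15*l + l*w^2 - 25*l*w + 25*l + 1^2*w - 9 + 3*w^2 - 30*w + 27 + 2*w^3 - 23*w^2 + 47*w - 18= -l^3 - 8*l^2 + 9*l + 2*w^3 + w^2*(l - 20) + w*(-2*l^2 - 26*l + 18)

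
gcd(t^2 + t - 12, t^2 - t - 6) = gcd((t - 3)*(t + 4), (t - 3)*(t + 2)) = t - 3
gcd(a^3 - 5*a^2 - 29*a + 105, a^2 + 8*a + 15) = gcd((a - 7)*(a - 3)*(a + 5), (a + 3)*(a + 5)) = a + 5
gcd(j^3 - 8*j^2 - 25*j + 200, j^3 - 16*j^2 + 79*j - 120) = j^2 - 13*j + 40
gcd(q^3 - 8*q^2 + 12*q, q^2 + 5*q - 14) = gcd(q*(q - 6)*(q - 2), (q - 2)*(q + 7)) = q - 2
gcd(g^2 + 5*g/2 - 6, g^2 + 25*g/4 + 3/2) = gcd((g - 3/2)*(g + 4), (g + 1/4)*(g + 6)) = 1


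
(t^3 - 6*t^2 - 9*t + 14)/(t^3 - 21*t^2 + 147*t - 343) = (t^2 + t - 2)/(t^2 - 14*t + 49)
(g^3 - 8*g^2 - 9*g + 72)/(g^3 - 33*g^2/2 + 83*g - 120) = 2*(g^2 - 9)/(2*g^2 - 17*g + 30)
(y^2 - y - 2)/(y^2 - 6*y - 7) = (y - 2)/(y - 7)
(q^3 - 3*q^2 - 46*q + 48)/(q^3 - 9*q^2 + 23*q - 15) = (q^2 - 2*q - 48)/(q^2 - 8*q + 15)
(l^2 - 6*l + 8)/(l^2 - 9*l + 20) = (l - 2)/(l - 5)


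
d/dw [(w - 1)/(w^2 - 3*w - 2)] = (w^2 - 3*w - (w - 1)*(2*w - 3) - 2)/(-w^2 + 3*w + 2)^2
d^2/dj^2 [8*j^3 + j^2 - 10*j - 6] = 48*j + 2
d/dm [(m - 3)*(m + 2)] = 2*m - 1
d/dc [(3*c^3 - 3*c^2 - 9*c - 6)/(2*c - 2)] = 3*(2*c^3 - 4*c^2 + 2*c + 5)/(2*(c^2 - 2*c + 1))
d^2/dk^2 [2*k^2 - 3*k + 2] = 4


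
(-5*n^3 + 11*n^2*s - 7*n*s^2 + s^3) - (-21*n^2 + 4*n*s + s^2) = -5*n^3 + 11*n^2*s + 21*n^2 - 7*n*s^2 - 4*n*s + s^3 - s^2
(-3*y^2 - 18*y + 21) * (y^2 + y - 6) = -3*y^4 - 21*y^3 + 21*y^2 + 129*y - 126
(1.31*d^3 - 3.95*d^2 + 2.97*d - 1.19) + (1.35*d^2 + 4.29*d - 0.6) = 1.31*d^3 - 2.6*d^2 + 7.26*d - 1.79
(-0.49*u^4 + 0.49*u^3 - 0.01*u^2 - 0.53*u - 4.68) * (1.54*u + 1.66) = -0.7546*u^5 - 0.0587999999999999*u^4 + 0.798*u^3 - 0.8328*u^2 - 8.087*u - 7.7688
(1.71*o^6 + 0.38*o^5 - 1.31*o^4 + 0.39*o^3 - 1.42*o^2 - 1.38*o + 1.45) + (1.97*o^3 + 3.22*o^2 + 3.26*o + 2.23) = 1.71*o^6 + 0.38*o^5 - 1.31*o^4 + 2.36*o^3 + 1.8*o^2 + 1.88*o + 3.68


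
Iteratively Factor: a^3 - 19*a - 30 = (a + 2)*(a^2 - 2*a - 15) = (a + 2)*(a + 3)*(a - 5)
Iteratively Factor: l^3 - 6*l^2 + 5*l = (l - 5)*(l^2 - l) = (l - 5)*(l - 1)*(l)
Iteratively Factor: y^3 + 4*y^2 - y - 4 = (y + 1)*(y^2 + 3*y - 4) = (y + 1)*(y + 4)*(y - 1)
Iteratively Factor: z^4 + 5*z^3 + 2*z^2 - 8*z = (z + 4)*(z^3 + z^2 - 2*z) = (z + 2)*(z + 4)*(z^2 - z) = z*(z + 2)*(z + 4)*(z - 1)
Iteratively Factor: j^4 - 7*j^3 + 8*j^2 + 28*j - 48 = (j - 3)*(j^3 - 4*j^2 - 4*j + 16) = (j - 4)*(j - 3)*(j^2 - 4) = (j - 4)*(j - 3)*(j - 2)*(j + 2)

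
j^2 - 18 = (j - 3*sqrt(2))*(j + 3*sqrt(2))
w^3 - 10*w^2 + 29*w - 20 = (w - 5)*(w - 4)*(w - 1)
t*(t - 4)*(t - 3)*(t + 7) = t^4 - 37*t^2 + 84*t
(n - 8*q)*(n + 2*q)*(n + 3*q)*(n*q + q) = n^4*q - 3*n^3*q^2 + n^3*q - 34*n^2*q^3 - 3*n^2*q^2 - 48*n*q^4 - 34*n*q^3 - 48*q^4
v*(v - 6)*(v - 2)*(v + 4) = v^4 - 4*v^3 - 20*v^2 + 48*v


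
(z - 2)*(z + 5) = z^2 + 3*z - 10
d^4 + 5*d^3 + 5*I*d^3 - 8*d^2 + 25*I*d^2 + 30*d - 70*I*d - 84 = (d - 2)*(d + 7)*(d - I)*(d + 6*I)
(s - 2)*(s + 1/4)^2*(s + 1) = s^4 - s^3/2 - 39*s^2/16 - 17*s/16 - 1/8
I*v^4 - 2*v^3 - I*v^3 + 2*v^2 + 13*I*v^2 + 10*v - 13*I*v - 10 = (v - 1)*(v - 2*I)*(v + 5*I)*(I*v + 1)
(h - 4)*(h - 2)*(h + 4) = h^3 - 2*h^2 - 16*h + 32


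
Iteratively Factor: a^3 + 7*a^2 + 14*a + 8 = (a + 1)*(a^2 + 6*a + 8) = (a + 1)*(a + 2)*(a + 4)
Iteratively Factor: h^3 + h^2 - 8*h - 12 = (h + 2)*(h^2 - h - 6) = (h - 3)*(h + 2)*(h + 2)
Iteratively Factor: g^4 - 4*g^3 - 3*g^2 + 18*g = (g - 3)*(g^3 - g^2 - 6*g) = g*(g - 3)*(g^2 - g - 6) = g*(g - 3)^2*(g + 2)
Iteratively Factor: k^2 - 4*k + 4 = (k - 2)*(k - 2)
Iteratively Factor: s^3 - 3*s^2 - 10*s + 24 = (s + 3)*(s^2 - 6*s + 8) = (s - 2)*(s + 3)*(s - 4)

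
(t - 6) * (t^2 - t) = t^3 - 7*t^2 + 6*t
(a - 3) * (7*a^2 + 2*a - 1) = 7*a^3 - 19*a^2 - 7*a + 3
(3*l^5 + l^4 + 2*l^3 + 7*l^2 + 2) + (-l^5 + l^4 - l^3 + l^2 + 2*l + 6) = 2*l^5 + 2*l^4 + l^3 + 8*l^2 + 2*l + 8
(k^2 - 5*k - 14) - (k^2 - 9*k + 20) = 4*k - 34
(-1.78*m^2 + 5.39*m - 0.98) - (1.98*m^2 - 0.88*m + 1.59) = -3.76*m^2 + 6.27*m - 2.57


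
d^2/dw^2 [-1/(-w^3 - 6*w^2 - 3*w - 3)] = 6*(-(w + 2)*(w^3 + 6*w^2 + 3*w + 3) + 3*(w^2 + 4*w + 1)^2)/(w^3 + 6*w^2 + 3*w + 3)^3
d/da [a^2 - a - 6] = 2*a - 1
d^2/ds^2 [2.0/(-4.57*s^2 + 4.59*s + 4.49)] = (-83.5396*s^2 + 83.9052*s + 2.0*(9.14*s - 4.59)*(18.28*s - 9.18) + 82.0772)/(-4.57*s^2 + 4.59*s + 4.49)^3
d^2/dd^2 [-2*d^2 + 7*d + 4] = -4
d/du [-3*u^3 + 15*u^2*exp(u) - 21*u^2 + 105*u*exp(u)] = 15*u^2*exp(u) - 9*u^2 + 135*u*exp(u) - 42*u + 105*exp(u)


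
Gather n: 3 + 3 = 6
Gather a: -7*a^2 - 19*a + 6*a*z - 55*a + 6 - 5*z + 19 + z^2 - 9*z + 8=-7*a^2 + a*(6*z - 74) + z^2 - 14*z + 33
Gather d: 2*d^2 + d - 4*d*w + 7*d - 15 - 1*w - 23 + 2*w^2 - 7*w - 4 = 2*d^2 + d*(8 - 4*w) + 2*w^2 - 8*w - 42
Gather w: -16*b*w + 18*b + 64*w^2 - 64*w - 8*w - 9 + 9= 18*b + 64*w^2 + w*(-16*b - 72)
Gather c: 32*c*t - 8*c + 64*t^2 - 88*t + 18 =c*(32*t - 8) + 64*t^2 - 88*t + 18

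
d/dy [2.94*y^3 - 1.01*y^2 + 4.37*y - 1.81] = 8.82*y^2 - 2.02*y + 4.37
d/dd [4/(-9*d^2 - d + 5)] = 4*(18*d + 1)/(9*d^2 + d - 5)^2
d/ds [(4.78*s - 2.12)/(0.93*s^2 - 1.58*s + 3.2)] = (-4.4454*s^2 + 3.9432*s + 11.9464)/(0.8649*s^4 - 2.9388*s^3 + 8.4484*s^2 - 10.112*s + 10.24)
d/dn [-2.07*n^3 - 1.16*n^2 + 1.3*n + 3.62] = -6.21*n^2 - 2.32*n + 1.3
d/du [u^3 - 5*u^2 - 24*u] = 3*u^2 - 10*u - 24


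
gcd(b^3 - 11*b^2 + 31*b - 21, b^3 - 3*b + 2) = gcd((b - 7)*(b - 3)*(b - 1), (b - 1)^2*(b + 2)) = b - 1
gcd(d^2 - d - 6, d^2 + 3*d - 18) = d - 3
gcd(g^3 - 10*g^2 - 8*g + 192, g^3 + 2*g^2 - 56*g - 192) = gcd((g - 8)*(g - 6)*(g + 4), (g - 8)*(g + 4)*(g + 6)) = g^2 - 4*g - 32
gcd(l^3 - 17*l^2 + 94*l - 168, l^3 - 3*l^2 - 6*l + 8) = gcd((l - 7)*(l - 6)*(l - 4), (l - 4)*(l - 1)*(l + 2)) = l - 4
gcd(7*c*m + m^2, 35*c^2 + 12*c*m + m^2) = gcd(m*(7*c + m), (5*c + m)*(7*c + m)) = 7*c + m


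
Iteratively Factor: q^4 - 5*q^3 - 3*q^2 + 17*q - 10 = (q - 1)*(q^3 - 4*q^2 - 7*q + 10) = (q - 5)*(q - 1)*(q^2 + q - 2) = (q - 5)*(q - 1)^2*(q + 2)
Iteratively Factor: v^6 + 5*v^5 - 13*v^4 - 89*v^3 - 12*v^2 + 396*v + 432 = (v - 3)*(v^5 + 8*v^4 + 11*v^3 - 56*v^2 - 180*v - 144) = (v - 3)*(v + 2)*(v^4 + 6*v^3 - v^2 - 54*v - 72) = (v - 3)*(v + 2)^2*(v^3 + 4*v^2 - 9*v - 36) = (v - 3)^2*(v + 2)^2*(v^2 + 7*v + 12) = (v - 3)^2*(v + 2)^2*(v + 4)*(v + 3)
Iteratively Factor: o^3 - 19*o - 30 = (o + 2)*(o^2 - 2*o - 15) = (o - 5)*(o + 2)*(o + 3)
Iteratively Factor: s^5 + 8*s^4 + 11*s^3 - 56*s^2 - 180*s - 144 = (s - 3)*(s^4 + 11*s^3 + 44*s^2 + 76*s + 48) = (s - 3)*(s + 2)*(s^3 + 9*s^2 + 26*s + 24) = (s - 3)*(s + 2)*(s + 4)*(s^2 + 5*s + 6) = (s - 3)*(s + 2)^2*(s + 4)*(s + 3)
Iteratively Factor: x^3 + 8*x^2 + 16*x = (x + 4)*(x^2 + 4*x) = x*(x + 4)*(x + 4)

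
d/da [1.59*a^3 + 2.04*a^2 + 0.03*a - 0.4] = 4.77*a^2 + 4.08*a + 0.03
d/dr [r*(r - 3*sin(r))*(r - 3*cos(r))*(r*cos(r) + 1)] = -r^4*sin(r) + 4*r^3*cos(r) - 3*sqrt(2)*r^3*cos(2*r + pi/4) + 3*r^2*sin(r) - 9*sqrt(2)*r^2*sin(2*r + pi/4)/2 - 3*r^2*cos(r)/4 + 27*r^2*cos(3*r)/4 - 3*r^2/2 - 3*r*sin(r)/2 + 9*r*sin(3*r)/2 - 6*r*cos(r) + 9*r*cos(2*r) + 9*sin(2*r)/2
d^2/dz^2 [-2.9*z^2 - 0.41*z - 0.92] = -5.80000000000000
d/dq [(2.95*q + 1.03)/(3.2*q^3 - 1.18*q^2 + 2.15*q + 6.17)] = (-18.88*q^3 - 6.407*q^2 + 2.4308*q + 15.987)/(10.24*q^6 - 7.552*q^5 + 15.1524*q^4 + 34.414*q^3 - 9.9387*q^2 + 26.531*q + 38.0689)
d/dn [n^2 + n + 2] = 2*n + 1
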